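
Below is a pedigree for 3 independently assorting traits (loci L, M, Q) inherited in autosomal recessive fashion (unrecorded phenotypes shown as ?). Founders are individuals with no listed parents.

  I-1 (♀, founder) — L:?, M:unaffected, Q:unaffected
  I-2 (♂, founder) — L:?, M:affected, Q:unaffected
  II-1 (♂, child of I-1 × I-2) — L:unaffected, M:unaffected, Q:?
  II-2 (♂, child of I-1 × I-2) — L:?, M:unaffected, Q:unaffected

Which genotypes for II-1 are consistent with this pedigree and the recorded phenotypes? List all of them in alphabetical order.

II-1 ∈ {LL Mm QQ, LL Mm Qq, LL Mm qq, Ll Mm QQ, Ll Mm Qq, Ll Mm qq}

L/I-1 ? ·: LL|Ll|ll
L/I-2 ? ·: LL|Ll|ll
L/II-1 un I-1×I-2: LL|Ll
L/II-2 ? I-1×I-2: LL|Ll|ll
⇒ L over [I-1,I-2,II-1,II-2]: 21 consistent
M/I-1 un ·: MM|Mm
M/I-2 aff ·: mm
M/II-1 un I-1×I-2: Mm
M/II-2 un I-1×I-2: Mm
⇒ M over [I-1,I-2,II-1,II-2]: 2 consistent
Q/I-1 un ·: QQ|Qq
Q/I-2 un ·: QQ|Qq
Q/II-1 ? I-1×I-2: QQ|Qq|qq
Q/II-2 un I-1×I-2: QQ|Qq
⇒ Q over [I-1,I-2,II-1,II-2]: 15 consistent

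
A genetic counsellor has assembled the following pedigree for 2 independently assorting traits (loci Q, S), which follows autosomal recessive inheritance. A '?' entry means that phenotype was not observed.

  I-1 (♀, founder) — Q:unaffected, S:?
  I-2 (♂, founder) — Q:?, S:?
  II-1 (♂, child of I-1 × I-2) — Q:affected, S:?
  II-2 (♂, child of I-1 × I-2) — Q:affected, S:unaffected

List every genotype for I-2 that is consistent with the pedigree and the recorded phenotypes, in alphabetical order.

Q/I-1 un ·: Qq
Q/I-2 ? ·: Qq|qq
Q/II-1 aff I-1×I-2: qq
Q/II-2 aff I-1×I-2: qq
⇒ Q over [I-1,I-2,II-1,II-2]: 2 consistent
S/I-1 ? ·: SS|Ss|ss
S/I-2 ? ·: SS|Ss|ss
S/II-1 ? I-1×I-2: SS|Ss|ss
S/II-2 un I-1×I-2: SS|Ss
⇒ S over [I-1,I-2,II-1,II-2]: 21 consistent

I-2 ∈ {Qq SS, Qq Ss, Qq ss, qq SS, qq Ss, qq ss}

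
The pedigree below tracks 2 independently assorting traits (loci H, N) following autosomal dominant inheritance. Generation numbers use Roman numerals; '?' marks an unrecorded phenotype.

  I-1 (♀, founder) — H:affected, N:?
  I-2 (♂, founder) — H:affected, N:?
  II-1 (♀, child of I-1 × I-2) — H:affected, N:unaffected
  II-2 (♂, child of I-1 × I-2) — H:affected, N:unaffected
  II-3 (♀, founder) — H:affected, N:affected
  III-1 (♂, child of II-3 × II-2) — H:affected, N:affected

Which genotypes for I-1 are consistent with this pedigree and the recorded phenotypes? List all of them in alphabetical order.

I-1 ∈ {HH Nn, HH nn, Hh Nn, Hh nn}

H/I-1 aff ·: Hh|HH
H/I-2 aff ·: Hh|HH
H/II-1 aff I-1×I-2: Hh|HH
H/II-2 aff I-1×I-2: Hh|HH
H/II-3 aff ·: Hh|HH
H/III-1 aff II-3×II-2: Hh|HH
⇒ H over [I-1,I-2,II-1,II-2,II-3,III-1]: 45 consistent
N/I-1 ? ·: nn|Nn
N/I-2 ? ·: nn|Nn
N/II-1 un I-1×I-2: nn
N/II-2 un I-1×I-2: nn
N/II-3 aff ·: Nn|NN
N/III-1 aff II-3×II-2: Nn
⇒ N over [I-1,I-2,II-1,II-2,II-3,III-1]: 8 consistent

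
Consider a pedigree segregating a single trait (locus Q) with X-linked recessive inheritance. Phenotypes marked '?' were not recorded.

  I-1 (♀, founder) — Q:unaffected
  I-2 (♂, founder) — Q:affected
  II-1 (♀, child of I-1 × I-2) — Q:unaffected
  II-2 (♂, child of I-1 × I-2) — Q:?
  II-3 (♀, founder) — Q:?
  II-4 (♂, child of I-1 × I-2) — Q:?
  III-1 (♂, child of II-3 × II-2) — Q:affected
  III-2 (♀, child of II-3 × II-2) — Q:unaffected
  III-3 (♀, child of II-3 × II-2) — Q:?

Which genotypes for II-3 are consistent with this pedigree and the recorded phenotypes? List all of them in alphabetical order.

II-3 ∈ {X^QX^q, X^qX^q}

Q/I-1 un ·: X^QX^Q|X^QX^q
Q/I-2 aff ·: X^qY
Q/II-1 un I-1×I-2: X^QX^q
Q/II-2 ? I-1×I-2: X^QY|X^qY
Q/II-3 ? ·: X^QX^q|X^qX^q
Q/II-4 ? I-1×I-2: X^QY|X^qY
Q/III-1 aff II-3×II-2: X^qY
Q/III-2 un II-3×II-2: X^QX^Q|X^QX^q
Q/III-3 ? II-3×II-2: X^QX^Q|X^QX^q|X^qX^q
⇒ Q over [I-1,I-2,II-1,II-2,II-3,II-4,III-1,III-2,III-3]: 19 consistent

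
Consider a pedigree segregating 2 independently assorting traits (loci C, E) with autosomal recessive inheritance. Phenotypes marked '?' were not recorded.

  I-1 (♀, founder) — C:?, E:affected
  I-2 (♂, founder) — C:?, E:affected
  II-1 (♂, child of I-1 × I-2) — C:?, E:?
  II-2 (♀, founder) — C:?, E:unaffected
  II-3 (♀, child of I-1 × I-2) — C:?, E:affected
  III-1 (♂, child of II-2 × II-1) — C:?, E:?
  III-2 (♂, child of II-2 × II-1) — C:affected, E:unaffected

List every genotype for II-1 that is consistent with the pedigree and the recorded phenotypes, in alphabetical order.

C/I-1 ? ·: CC|Cc|cc
C/I-2 ? ·: CC|Cc|cc
C/II-1 ? I-1×I-2: Cc|cc
C/II-2 ? ·: Cc|cc
C/II-3 ? I-1×I-2: CC|Cc|cc
C/III-1 ? II-2×II-1: CC|Cc|cc
C/III-2 aff II-2×II-1: cc
⇒ C over [I-1,I-2,II-1,II-2,II-3,III-1,III-2]: 89 consistent
E/I-1 aff ·: ee
E/I-2 aff ·: ee
E/II-1 ? I-1×I-2: ee
E/II-2 un ·: EE|Ee
E/II-3 aff I-1×I-2: ee
E/III-1 ? II-2×II-1: Ee|ee
E/III-2 un II-2×II-1: Ee
⇒ E over [I-1,I-2,II-1,II-2,II-3,III-1,III-2]: 3 consistent

II-1 ∈ {Cc ee, cc ee}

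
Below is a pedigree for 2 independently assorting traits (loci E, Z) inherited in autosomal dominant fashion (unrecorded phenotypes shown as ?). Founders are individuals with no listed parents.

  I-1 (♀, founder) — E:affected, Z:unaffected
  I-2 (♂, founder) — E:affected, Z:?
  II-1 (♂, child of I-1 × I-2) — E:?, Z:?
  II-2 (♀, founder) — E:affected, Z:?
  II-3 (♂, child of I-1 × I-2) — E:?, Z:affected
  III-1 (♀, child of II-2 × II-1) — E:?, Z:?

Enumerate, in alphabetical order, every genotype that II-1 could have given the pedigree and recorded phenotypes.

E/I-1 aff ·: Ee|EE
E/I-2 aff ·: Ee|EE
E/II-1 ? I-1×I-2: ee|Ee|EE
E/II-2 aff ·: Ee|EE
E/II-3 ? I-1×I-2: ee|Ee|EE
E/III-1 ? II-2×II-1: ee|Ee|EE
⇒ E over [I-1,I-2,II-1,II-2,II-3,III-1]: 68 consistent
Z/I-1 un ·: zz
Z/I-2 ? ·: Zz|ZZ
Z/II-1 ? I-1×I-2: zz|Zz
Z/II-2 ? ·: zz|Zz|ZZ
Z/II-3 aff I-1×I-2: Zz
Z/III-1 ? II-2×II-1: zz|Zz|ZZ
⇒ Z over [I-1,I-2,II-1,II-2,II-3,III-1]: 18 consistent

II-1 ∈ {EE Zz, EE zz, Ee Zz, Ee zz, ee Zz, ee zz}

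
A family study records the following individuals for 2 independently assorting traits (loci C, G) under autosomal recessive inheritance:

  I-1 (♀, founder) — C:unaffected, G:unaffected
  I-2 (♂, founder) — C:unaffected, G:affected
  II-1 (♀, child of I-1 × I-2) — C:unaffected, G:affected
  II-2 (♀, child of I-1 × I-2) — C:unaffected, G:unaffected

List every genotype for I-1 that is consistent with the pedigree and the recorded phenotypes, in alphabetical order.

C/I-1 un ·: CC|Cc
C/I-2 un ·: CC|Cc
C/II-1 un I-1×I-2: CC|Cc
C/II-2 un I-1×I-2: CC|Cc
⇒ C over [I-1,I-2,II-1,II-2]: 13 consistent
G/I-1 un ·: Gg
G/I-2 aff ·: gg
G/II-1 aff I-1×I-2: gg
G/II-2 un I-1×I-2: Gg
⇒ G over [I-1,I-2,II-1,II-2]: 1 consistent

I-1 ∈ {CC Gg, Cc Gg}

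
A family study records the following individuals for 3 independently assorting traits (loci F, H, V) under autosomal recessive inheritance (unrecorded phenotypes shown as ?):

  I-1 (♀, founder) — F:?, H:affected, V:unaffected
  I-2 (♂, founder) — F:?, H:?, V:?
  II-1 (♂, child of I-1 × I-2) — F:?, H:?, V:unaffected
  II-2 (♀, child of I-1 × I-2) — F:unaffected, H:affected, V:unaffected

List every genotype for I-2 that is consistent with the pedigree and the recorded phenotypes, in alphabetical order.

F/I-1 ? ·: FF|Ff|ff
F/I-2 ? ·: FF|Ff|ff
F/II-1 ? I-1×I-2: FF|Ff|ff
F/II-2 un I-1×I-2: FF|Ff
⇒ F over [I-1,I-2,II-1,II-2]: 21 consistent
H/I-1 aff ·: hh
H/I-2 ? ·: Hh|hh
H/II-1 ? I-1×I-2: Hh|hh
H/II-2 aff I-1×I-2: hh
⇒ H over [I-1,I-2,II-1,II-2]: 3 consistent
V/I-1 un ·: VV|Vv
V/I-2 ? ·: VV|Vv|vv
V/II-1 un I-1×I-2: VV|Vv
V/II-2 un I-1×I-2: VV|Vv
⇒ V over [I-1,I-2,II-1,II-2]: 15 consistent

I-2 ∈ {FF Hh VV, FF Hh Vv, FF Hh vv, FF hh VV, FF hh Vv, FF hh vv, Ff Hh VV, Ff Hh Vv, Ff Hh vv, Ff hh VV, Ff hh Vv, Ff hh vv, ff Hh VV, ff Hh Vv, ff Hh vv, ff hh VV, ff hh Vv, ff hh vv}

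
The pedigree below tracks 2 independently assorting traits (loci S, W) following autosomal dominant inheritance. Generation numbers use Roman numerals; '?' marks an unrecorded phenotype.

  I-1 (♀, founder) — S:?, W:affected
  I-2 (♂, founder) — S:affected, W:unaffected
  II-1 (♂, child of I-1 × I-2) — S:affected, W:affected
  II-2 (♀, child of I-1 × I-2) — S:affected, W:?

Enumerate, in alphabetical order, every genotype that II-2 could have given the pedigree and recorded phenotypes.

II-2 ∈ {SS Ww, SS ww, Ss Ww, Ss ww}

S/I-1 ? ·: ss|Ss|SS
S/I-2 aff ·: Ss|SS
S/II-1 aff I-1×I-2: Ss|SS
S/II-2 aff I-1×I-2: Ss|SS
⇒ S over [I-1,I-2,II-1,II-2]: 15 consistent
W/I-1 aff ·: Ww|WW
W/I-2 un ·: ww
W/II-1 aff I-1×I-2: Ww
W/II-2 ? I-1×I-2: ww|Ww
⇒ W over [I-1,I-2,II-1,II-2]: 3 consistent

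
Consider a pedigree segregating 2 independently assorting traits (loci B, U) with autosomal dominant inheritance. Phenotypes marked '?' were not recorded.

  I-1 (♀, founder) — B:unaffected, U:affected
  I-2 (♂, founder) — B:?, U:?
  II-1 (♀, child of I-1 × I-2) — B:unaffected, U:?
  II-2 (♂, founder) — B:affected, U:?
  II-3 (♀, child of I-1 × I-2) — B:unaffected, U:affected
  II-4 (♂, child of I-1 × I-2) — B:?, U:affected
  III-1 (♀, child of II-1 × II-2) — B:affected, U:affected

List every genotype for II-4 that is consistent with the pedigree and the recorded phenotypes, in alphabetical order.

B/I-1 un ·: bb
B/I-2 ? ·: bb|Bb
B/II-1 un I-1×I-2: bb
B/II-2 aff ·: Bb|BB
B/II-3 un I-1×I-2: bb
B/II-4 ? I-1×I-2: bb|Bb
B/III-1 aff II-1×II-2: Bb
⇒ B over [I-1,I-2,II-1,II-2,II-3,II-4,III-1]: 6 consistent
U/I-1 aff ·: Uu|UU
U/I-2 ? ·: uu|Uu|UU
U/II-1 ? I-1×I-2: uu|Uu|UU
U/II-2 ? ·: uu|Uu|UU
U/II-3 aff I-1×I-2: Uu|UU
U/II-4 aff I-1×I-2: Uu|UU
U/III-1 aff II-1×II-2: Uu|UU
⇒ U over [I-1,I-2,II-1,II-2,II-3,II-4,III-1]: 132 consistent

II-4 ∈ {Bb UU, Bb Uu, bb UU, bb Uu}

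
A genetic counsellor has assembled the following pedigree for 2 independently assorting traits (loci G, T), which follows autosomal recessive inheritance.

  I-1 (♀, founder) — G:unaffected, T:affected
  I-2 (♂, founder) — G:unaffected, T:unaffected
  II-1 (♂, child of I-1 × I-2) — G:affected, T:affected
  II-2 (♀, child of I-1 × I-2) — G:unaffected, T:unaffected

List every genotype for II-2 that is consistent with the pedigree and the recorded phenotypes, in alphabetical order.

II-2 ∈ {GG Tt, Gg Tt}

G/I-1 un ·: Gg
G/I-2 un ·: Gg
G/II-1 aff I-1×I-2: gg
G/II-2 un I-1×I-2: GG|Gg
⇒ G over [I-1,I-2,II-1,II-2]: 2 consistent
T/I-1 aff ·: tt
T/I-2 un ·: Tt
T/II-1 aff I-1×I-2: tt
T/II-2 un I-1×I-2: Tt
⇒ T over [I-1,I-2,II-1,II-2]: 1 consistent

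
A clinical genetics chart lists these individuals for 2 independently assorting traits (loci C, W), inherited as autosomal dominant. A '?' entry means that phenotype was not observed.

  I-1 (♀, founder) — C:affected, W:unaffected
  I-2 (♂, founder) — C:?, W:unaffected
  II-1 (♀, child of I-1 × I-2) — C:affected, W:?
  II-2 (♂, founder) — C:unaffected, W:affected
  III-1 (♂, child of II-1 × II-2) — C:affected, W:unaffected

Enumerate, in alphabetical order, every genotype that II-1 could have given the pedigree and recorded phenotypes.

C/I-1 aff ·: Cc|CC
C/I-2 ? ·: cc|Cc|CC
C/II-1 aff I-1×I-2: Cc|CC
C/II-2 un ·: cc
C/III-1 aff II-1×II-2: Cc
⇒ C over [I-1,I-2,II-1,II-2,III-1]: 9 consistent
W/I-1 un ·: ww
W/I-2 un ·: ww
W/II-1 ? I-1×I-2: ww
W/II-2 aff ·: Ww
W/III-1 un II-1×II-2: ww
⇒ W over [I-1,I-2,II-1,II-2,III-1]: 1 consistent

II-1 ∈ {CC ww, Cc ww}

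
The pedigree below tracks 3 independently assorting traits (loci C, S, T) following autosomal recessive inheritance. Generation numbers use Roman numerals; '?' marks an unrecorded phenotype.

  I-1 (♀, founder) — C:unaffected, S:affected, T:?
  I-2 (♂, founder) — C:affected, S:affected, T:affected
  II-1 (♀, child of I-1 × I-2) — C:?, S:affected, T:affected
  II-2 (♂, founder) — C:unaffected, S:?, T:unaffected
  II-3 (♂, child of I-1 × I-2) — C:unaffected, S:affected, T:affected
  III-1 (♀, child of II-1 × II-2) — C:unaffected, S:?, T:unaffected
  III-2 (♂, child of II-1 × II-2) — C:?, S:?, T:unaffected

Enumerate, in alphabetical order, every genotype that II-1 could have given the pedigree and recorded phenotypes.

II-1 ∈ {Cc ss tt, cc ss tt}

C/I-1 un ·: CC|Cc
C/I-2 aff ·: cc
C/II-1 ? I-1×I-2: Cc|cc
C/II-2 un ·: CC|Cc
C/II-3 un I-1×I-2: Cc
C/III-1 un II-1×II-2: CC|Cc
C/III-2 ? II-1×II-2: CC|Cc|cc
⇒ C over [I-1,I-2,II-1,II-2,II-3,III-1,III-2]: 23 consistent
S/I-1 aff ·: ss
S/I-2 aff ·: ss
S/II-1 aff I-1×I-2: ss
S/II-2 ? ·: SS|Ss|ss
S/II-3 aff I-1×I-2: ss
S/III-1 ? II-1×II-2: Ss|ss
S/III-2 ? II-1×II-2: Ss|ss
⇒ S over [I-1,I-2,II-1,II-2,II-3,III-1,III-2]: 6 consistent
T/I-1 ? ·: Tt|tt
T/I-2 aff ·: tt
T/II-1 aff I-1×I-2: tt
T/II-2 un ·: TT|Tt
T/II-3 aff I-1×I-2: tt
T/III-1 un II-1×II-2: Tt
T/III-2 un II-1×II-2: Tt
⇒ T over [I-1,I-2,II-1,II-2,II-3,III-1,III-2]: 4 consistent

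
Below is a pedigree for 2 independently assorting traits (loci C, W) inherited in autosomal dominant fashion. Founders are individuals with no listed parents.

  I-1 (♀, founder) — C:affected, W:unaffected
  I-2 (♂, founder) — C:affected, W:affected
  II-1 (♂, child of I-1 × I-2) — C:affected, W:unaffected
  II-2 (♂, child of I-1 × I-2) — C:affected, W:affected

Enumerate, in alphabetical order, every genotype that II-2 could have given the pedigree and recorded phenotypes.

C/I-1 aff ·: Cc|CC
C/I-2 aff ·: Cc|CC
C/II-1 aff I-1×I-2: Cc|CC
C/II-2 aff I-1×I-2: Cc|CC
⇒ C over [I-1,I-2,II-1,II-2]: 13 consistent
W/I-1 un ·: ww
W/I-2 aff ·: Ww
W/II-1 un I-1×I-2: ww
W/II-2 aff I-1×I-2: Ww
⇒ W over [I-1,I-2,II-1,II-2]: 1 consistent

II-2 ∈ {CC Ww, Cc Ww}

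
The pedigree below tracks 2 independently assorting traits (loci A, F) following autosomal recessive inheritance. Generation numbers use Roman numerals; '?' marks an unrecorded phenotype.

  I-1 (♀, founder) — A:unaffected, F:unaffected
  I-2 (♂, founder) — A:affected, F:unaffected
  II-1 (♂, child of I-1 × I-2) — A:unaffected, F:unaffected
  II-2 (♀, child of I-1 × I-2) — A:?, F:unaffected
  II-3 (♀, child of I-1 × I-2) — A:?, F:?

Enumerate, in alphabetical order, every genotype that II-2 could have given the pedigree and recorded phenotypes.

II-2 ∈ {Aa FF, Aa Ff, aa FF, aa Ff}

A/I-1 un ·: AA|Aa
A/I-2 aff ·: aa
A/II-1 un I-1×I-2: Aa
A/II-2 ? I-1×I-2: Aa|aa
A/II-3 ? I-1×I-2: Aa|aa
⇒ A over [I-1,I-2,II-1,II-2,II-3]: 5 consistent
F/I-1 un ·: FF|Ff
F/I-2 un ·: FF|Ff
F/II-1 un I-1×I-2: FF|Ff
F/II-2 un I-1×I-2: FF|Ff
F/II-3 ? I-1×I-2: FF|Ff|ff
⇒ F over [I-1,I-2,II-1,II-2,II-3]: 29 consistent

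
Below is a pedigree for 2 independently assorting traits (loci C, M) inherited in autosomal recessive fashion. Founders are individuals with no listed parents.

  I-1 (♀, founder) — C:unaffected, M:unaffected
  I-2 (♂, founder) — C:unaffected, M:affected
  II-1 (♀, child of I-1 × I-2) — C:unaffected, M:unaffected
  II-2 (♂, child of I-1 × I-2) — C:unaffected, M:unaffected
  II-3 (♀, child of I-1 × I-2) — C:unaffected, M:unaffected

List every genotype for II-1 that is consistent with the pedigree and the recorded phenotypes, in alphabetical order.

II-1 ∈ {CC Mm, Cc Mm}

C/I-1 un ·: CC|Cc
C/I-2 un ·: CC|Cc
C/II-1 un I-1×I-2: CC|Cc
C/II-2 un I-1×I-2: CC|Cc
C/II-3 un I-1×I-2: CC|Cc
⇒ C over [I-1,I-2,II-1,II-2,II-3]: 25 consistent
M/I-1 un ·: MM|Mm
M/I-2 aff ·: mm
M/II-1 un I-1×I-2: Mm
M/II-2 un I-1×I-2: Mm
M/II-3 un I-1×I-2: Mm
⇒ M over [I-1,I-2,II-1,II-2,II-3]: 2 consistent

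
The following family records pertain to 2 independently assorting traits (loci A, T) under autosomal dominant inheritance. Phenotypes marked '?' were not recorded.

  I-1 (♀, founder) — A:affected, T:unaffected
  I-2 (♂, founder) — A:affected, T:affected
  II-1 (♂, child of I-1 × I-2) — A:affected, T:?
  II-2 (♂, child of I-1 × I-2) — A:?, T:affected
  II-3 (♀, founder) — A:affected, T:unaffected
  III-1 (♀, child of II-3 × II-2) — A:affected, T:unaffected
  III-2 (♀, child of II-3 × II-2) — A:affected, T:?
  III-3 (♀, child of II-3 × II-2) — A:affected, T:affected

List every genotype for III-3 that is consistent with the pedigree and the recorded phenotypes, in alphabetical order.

A/I-1 aff ·: Aa|AA
A/I-2 aff ·: Aa|AA
A/II-1 aff I-1×I-2: Aa|AA
A/II-2 ? I-1×I-2: aa|Aa|AA
A/II-3 aff ·: Aa|AA
A/III-1 aff II-3×II-2: Aa|AA
A/III-2 aff II-3×II-2: Aa|AA
A/III-3 aff II-3×II-2: Aa|AA
⇒ A over [I-1,I-2,II-1,II-2,II-3,III-1,III-2,III-3]: 163 consistent
T/I-1 un ·: tt
T/I-2 aff ·: Tt|TT
T/II-1 ? I-1×I-2: tt|Tt
T/II-2 aff I-1×I-2: Tt
T/II-3 un ·: tt
T/III-1 un II-3×II-2: tt
T/III-2 ? II-3×II-2: tt|Tt
T/III-3 aff II-3×II-2: Tt
⇒ T over [I-1,I-2,II-1,II-2,II-3,III-1,III-2,III-3]: 6 consistent

III-3 ∈ {AA Tt, Aa Tt}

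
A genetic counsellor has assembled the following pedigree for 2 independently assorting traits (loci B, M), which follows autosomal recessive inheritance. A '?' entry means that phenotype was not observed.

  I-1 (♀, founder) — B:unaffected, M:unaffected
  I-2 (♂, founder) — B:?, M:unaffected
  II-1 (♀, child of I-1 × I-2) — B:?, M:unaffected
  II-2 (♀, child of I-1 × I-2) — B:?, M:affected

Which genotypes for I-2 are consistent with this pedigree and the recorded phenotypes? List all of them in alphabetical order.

B/I-1 un ·: BB|Bb
B/I-2 ? ·: BB|Bb|bb
B/II-1 ? I-1×I-2: BB|Bb|bb
B/II-2 ? I-1×I-2: BB|Bb|bb
⇒ B over [I-1,I-2,II-1,II-2]: 23 consistent
M/I-1 un ·: Mm
M/I-2 un ·: Mm
M/II-1 un I-1×I-2: MM|Mm
M/II-2 aff I-1×I-2: mm
⇒ M over [I-1,I-2,II-1,II-2]: 2 consistent

I-2 ∈ {BB Mm, Bb Mm, bb Mm}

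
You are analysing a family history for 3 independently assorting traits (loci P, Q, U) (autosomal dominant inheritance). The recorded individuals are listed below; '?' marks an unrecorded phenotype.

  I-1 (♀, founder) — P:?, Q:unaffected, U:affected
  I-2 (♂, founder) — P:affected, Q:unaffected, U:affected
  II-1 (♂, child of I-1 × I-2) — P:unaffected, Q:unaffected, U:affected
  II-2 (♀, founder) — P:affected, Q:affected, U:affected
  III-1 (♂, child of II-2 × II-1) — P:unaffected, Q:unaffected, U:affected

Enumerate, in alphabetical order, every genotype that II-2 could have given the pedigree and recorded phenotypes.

II-2 ∈ {Pp Qq UU, Pp Qq Uu}

P/I-1 ? ·: pp|Pp
P/I-2 aff ·: Pp
P/II-1 un I-1×I-2: pp
P/II-2 aff ·: Pp
P/III-1 un II-2×II-1: pp
⇒ P over [I-1,I-2,II-1,II-2,III-1]: 2 consistent
Q/I-1 un ·: qq
Q/I-2 un ·: qq
Q/II-1 un I-1×I-2: qq
Q/II-2 aff ·: Qq
Q/III-1 un II-2×II-1: qq
⇒ Q over [I-1,I-2,II-1,II-2,III-1]: 1 consistent
U/I-1 aff ·: Uu|UU
U/I-2 aff ·: Uu|UU
U/II-1 aff I-1×I-2: Uu|UU
U/II-2 aff ·: Uu|UU
U/III-1 aff II-2×II-1: Uu|UU
⇒ U over [I-1,I-2,II-1,II-2,III-1]: 24 consistent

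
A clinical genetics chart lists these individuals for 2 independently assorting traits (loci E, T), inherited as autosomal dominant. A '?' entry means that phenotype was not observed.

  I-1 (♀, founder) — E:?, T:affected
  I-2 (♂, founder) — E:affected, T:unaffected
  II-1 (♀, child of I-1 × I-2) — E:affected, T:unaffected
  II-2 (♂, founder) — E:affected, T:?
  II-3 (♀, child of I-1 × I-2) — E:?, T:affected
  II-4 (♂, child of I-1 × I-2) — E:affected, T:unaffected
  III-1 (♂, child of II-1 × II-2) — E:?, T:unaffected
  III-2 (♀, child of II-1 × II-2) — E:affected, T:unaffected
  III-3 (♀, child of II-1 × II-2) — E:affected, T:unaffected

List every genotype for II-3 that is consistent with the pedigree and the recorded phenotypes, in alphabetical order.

E/I-1 ? ·: ee|Ee|EE
E/I-2 aff ·: Ee|EE
E/II-1 aff I-1×I-2: Ee|EE
E/II-2 aff ·: Ee|EE
E/II-3 ? I-1×I-2: ee|Ee|EE
E/II-4 aff I-1×I-2: Ee|EE
E/III-1 ? II-1×II-2: ee|Ee|EE
E/III-2 aff II-1×II-2: Ee|EE
E/III-3 aff II-1×II-2: Ee|EE
⇒ E over [I-1,I-2,II-1,II-2,II-3,II-4,III-1,III-2,III-3]: 475 consistent
T/I-1 aff ·: Tt
T/I-2 un ·: tt
T/II-1 un I-1×I-2: tt
T/II-2 ? ·: tt|Tt
T/II-3 aff I-1×I-2: Tt
T/II-4 un I-1×I-2: tt
T/III-1 un II-1×II-2: tt
T/III-2 un II-1×II-2: tt
T/III-3 un II-1×II-2: tt
⇒ T over [I-1,I-2,II-1,II-2,II-3,II-4,III-1,III-2,III-3]: 2 consistent

II-3 ∈ {EE Tt, Ee Tt, ee Tt}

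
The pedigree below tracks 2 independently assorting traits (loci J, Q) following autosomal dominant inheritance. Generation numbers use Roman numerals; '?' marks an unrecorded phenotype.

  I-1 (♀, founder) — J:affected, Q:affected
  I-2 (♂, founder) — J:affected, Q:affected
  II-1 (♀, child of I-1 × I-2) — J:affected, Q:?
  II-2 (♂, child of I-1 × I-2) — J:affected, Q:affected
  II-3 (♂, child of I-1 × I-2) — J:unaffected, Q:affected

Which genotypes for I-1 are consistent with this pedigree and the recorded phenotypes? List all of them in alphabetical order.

J/I-1 aff ·: Jj
J/I-2 aff ·: Jj
J/II-1 aff I-1×I-2: Jj|JJ
J/II-2 aff I-1×I-2: Jj|JJ
J/II-3 un I-1×I-2: jj
⇒ J over [I-1,I-2,II-1,II-2,II-3]: 4 consistent
Q/I-1 aff ·: Qq|QQ
Q/I-2 aff ·: Qq|QQ
Q/II-1 ? I-1×I-2: qq|Qq|QQ
Q/II-2 aff I-1×I-2: Qq|QQ
Q/II-3 aff I-1×I-2: Qq|QQ
⇒ Q over [I-1,I-2,II-1,II-2,II-3]: 29 consistent

I-1 ∈ {Jj QQ, Jj Qq}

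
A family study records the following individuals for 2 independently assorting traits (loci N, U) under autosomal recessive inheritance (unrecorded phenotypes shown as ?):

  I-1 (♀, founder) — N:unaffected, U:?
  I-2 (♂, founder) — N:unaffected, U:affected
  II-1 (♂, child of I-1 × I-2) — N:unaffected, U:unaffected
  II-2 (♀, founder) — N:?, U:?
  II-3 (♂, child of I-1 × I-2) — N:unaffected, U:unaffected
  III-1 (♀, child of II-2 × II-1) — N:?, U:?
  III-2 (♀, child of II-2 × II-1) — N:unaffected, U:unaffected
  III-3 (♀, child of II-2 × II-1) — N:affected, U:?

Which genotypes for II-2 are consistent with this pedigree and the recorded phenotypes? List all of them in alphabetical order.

II-2 ∈ {Nn UU, Nn Uu, Nn uu, nn UU, nn Uu, nn uu}

N/I-1 un ·: NN|Nn
N/I-2 un ·: NN|Nn
N/II-1 un I-1×I-2: Nn
N/II-2 ? ·: Nn|nn
N/II-3 un I-1×I-2: NN|Nn
N/III-1 ? II-2×II-1: NN|Nn|nn
N/III-2 un II-2×II-1: NN|Nn
N/III-3 aff II-2×II-1: nn
⇒ N over [I-1,I-2,II-1,II-2,II-3,III-1,III-2,III-3]: 48 consistent
U/I-1 ? ·: UU|Uu
U/I-2 aff ·: uu
U/II-1 un I-1×I-2: Uu
U/II-2 ? ·: UU|Uu|uu
U/II-3 un I-1×I-2: Uu
U/III-1 ? II-2×II-1: UU|Uu|uu
U/III-2 un II-2×II-1: UU|Uu
U/III-3 ? II-2×II-1: UU|Uu|uu
⇒ U over [I-1,I-2,II-1,II-2,II-3,III-1,III-2,III-3]: 60 consistent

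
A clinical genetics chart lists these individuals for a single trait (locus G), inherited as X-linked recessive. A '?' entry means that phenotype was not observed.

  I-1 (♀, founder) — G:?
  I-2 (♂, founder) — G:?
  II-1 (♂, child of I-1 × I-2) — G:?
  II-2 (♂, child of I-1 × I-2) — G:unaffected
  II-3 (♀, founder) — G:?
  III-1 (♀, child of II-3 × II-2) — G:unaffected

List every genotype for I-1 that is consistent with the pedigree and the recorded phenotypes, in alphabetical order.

G/I-1 ? ·: X^GX^G|X^GX^g
G/I-2 ? ·: X^GY|X^gY
G/II-1 ? I-1×I-2: X^GY|X^gY
G/II-2 un I-1×I-2: X^GY
G/II-3 ? ·: X^GX^G|X^GX^g|X^gX^g
G/III-1 un II-3×II-2: X^GX^G|X^GX^g
⇒ G over [I-1,I-2,II-1,II-2,II-3,III-1]: 24 consistent

I-1 ∈ {X^GX^G, X^GX^g}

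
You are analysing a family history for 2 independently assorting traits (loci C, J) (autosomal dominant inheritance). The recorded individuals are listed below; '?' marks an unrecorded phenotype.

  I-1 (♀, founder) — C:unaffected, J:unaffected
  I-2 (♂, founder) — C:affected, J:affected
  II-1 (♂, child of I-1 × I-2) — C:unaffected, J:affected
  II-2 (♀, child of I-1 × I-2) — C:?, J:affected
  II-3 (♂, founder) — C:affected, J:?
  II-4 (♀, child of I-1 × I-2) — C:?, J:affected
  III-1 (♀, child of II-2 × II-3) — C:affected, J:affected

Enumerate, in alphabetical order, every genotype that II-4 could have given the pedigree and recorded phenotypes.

II-4 ∈ {Cc Jj, cc Jj}

C/I-1 un ·: cc
C/I-2 aff ·: Cc
C/II-1 un I-1×I-2: cc
C/II-2 ? I-1×I-2: cc|Cc
C/II-3 aff ·: Cc|CC
C/II-4 ? I-1×I-2: cc|Cc
C/III-1 aff II-2×II-3: Cc|CC
⇒ C over [I-1,I-2,II-1,II-2,II-3,II-4,III-1]: 12 consistent
J/I-1 un ·: jj
J/I-2 aff ·: Jj|JJ
J/II-1 aff I-1×I-2: Jj
J/II-2 aff I-1×I-2: Jj
J/II-3 ? ·: jj|Jj|JJ
J/II-4 aff I-1×I-2: Jj
J/III-1 aff II-2×II-3: Jj|JJ
⇒ J over [I-1,I-2,II-1,II-2,II-3,II-4,III-1]: 10 consistent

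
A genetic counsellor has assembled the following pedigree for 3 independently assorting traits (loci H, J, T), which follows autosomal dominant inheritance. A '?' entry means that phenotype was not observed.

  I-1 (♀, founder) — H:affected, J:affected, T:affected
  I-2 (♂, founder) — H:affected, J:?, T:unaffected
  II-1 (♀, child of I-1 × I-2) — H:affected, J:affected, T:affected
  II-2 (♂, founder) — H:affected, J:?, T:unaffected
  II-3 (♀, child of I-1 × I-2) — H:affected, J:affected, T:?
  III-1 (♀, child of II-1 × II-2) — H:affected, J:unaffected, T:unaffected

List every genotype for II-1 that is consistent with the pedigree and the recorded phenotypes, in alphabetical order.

H/I-1 aff ·: Hh|HH
H/I-2 aff ·: Hh|HH
H/II-1 aff I-1×I-2: Hh|HH
H/II-2 aff ·: Hh|HH
H/II-3 aff I-1×I-2: Hh|HH
H/III-1 aff II-1×II-2: Hh|HH
⇒ H over [I-1,I-2,II-1,II-2,II-3,III-1]: 45 consistent
J/I-1 aff ·: Jj|JJ
J/I-2 ? ·: jj|Jj|JJ
J/II-1 aff I-1×I-2: Jj
J/II-2 ? ·: jj|Jj
J/II-3 aff I-1×I-2: Jj|JJ
J/III-1 un II-1×II-2: jj
⇒ J over [I-1,I-2,II-1,II-2,II-3,III-1]: 16 consistent
T/I-1 aff ·: Tt|TT
T/I-2 un ·: tt
T/II-1 aff I-1×I-2: Tt
T/II-2 un ·: tt
T/II-3 ? I-1×I-2: tt|Tt
T/III-1 un II-1×II-2: tt
⇒ T over [I-1,I-2,II-1,II-2,II-3,III-1]: 3 consistent

II-1 ∈ {HH Jj Tt, Hh Jj Tt}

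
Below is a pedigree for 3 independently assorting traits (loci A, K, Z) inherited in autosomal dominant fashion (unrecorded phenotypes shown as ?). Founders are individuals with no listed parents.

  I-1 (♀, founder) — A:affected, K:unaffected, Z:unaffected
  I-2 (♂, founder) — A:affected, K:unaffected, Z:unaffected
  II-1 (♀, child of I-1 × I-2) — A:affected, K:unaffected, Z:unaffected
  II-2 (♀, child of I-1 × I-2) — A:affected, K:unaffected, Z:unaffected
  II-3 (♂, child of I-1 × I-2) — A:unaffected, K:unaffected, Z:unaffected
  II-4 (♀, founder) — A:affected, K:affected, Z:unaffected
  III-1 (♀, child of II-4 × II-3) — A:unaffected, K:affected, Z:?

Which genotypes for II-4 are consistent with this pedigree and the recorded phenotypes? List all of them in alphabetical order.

II-4 ∈ {Aa KK zz, Aa Kk zz}

A/I-1 aff ·: Aa
A/I-2 aff ·: Aa
A/II-1 aff I-1×I-2: Aa|AA
A/II-2 aff I-1×I-2: Aa|AA
A/II-3 un I-1×I-2: aa
A/II-4 aff ·: Aa
A/III-1 un II-4×II-3: aa
⇒ A over [I-1,I-2,II-1,II-2,II-3,II-4,III-1]: 4 consistent
K/I-1 un ·: kk
K/I-2 un ·: kk
K/II-1 un I-1×I-2: kk
K/II-2 un I-1×I-2: kk
K/II-3 un I-1×I-2: kk
K/II-4 aff ·: Kk|KK
K/III-1 aff II-4×II-3: Kk
⇒ K over [I-1,I-2,II-1,II-2,II-3,II-4,III-1]: 2 consistent
Z/I-1 un ·: zz
Z/I-2 un ·: zz
Z/II-1 un I-1×I-2: zz
Z/II-2 un I-1×I-2: zz
Z/II-3 un I-1×I-2: zz
Z/II-4 un ·: zz
Z/III-1 ? II-4×II-3: zz
⇒ Z over [I-1,I-2,II-1,II-2,II-3,II-4,III-1]: 1 consistent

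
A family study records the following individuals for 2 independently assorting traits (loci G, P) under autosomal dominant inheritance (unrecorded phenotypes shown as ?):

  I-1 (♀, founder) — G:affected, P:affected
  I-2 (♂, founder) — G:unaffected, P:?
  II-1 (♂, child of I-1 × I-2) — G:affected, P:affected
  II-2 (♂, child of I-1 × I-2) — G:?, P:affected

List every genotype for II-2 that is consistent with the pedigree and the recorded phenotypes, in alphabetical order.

G/I-1 aff ·: Gg|GG
G/I-2 un ·: gg
G/II-1 aff I-1×I-2: Gg
G/II-2 ? I-1×I-2: gg|Gg
⇒ G over [I-1,I-2,II-1,II-2]: 3 consistent
P/I-1 aff ·: Pp|PP
P/I-2 ? ·: pp|Pp|PP
P/II-1 aff I-1×I-2: Pp|PP
P/II-2 aff I-1×I-2: Pp|PP
⇒ P over [I-1,I-2,II-1,II-2]: 15 consistent

II-2 ∈ {Gg PP, Gg Pp, gg PP, gg Pp}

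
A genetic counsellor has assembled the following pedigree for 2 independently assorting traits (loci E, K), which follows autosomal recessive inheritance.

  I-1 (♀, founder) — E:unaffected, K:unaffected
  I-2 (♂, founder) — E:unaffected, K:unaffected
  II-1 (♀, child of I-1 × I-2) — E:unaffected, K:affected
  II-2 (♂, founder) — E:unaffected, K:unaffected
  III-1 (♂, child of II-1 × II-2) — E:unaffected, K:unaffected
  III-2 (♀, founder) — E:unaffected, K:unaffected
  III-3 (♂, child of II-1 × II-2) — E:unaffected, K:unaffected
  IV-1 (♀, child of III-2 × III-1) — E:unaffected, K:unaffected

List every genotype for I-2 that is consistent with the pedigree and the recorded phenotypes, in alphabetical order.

E/I-1 un ·: EE|Ee
E/I-2 un ·: EE|Ee
E/II-1 un I-1×I-2: EE|Ee
E/II-2 un ·: EE|Ee
E/III-1 un II-1×II-2: EE|Ee
E/III-2 un ·: EE|Ee
E/III-3 un II-1×II-2: EE|Ee
E/IV-1 un III-2×III-1: EE|Ee
⇒ E over [I-1,I-2,II-1,II-2,III-1,III-2,III-3,IV-1]: 152 consistent
K/I-1 un ·: Kk
K/I-2 un ·: Kk
K/II-1 aff I-1×I-2: kk
K/II-2 un ·: KK|Kk
K/III-1 un II-1×II-2: Kk
K/III-2 un ·: KK|Kk
K/III-3 un II-1×II-2: Kk
K/IV-1 un III-2×III-1: KK|Kk
⇒ K over [I-1,I-2,II-1,II-2,III-1,III-2,III-3,IV-1]: 8 consistent

I-2 ∈ {EE Kk, Ee Kk}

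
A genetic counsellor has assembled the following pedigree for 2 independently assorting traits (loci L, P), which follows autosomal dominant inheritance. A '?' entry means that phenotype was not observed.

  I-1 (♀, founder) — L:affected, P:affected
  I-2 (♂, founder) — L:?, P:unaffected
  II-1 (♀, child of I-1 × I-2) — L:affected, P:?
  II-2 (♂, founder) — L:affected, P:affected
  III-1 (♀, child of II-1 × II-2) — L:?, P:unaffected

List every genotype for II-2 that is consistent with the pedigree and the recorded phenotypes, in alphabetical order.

L/I-1 aff ·: Ll|LL
L/I-2 ? ·: ll|Ll|LL
L/II-1 aff I-1×I-2: Ll|LL
L/II-2 aff ·: Ll|LL
L/III-1 ? II-1×II-2: ll|Ll|LL
⇒ L over [I-1,I-2,II-1,II-2,III-1]: 37 consistent
P/I-1 aff ·: Pp|PP
P/I-2 un ·: pp
P/II-1 ? I-1×I-2: pp|Pp
P/II-2 aff ·: Pp
P/III-1 un II-1×II-2: pp
⇒ P over [I-1,I-2,II-1,II-2,III-1]: 3 consistent

II-2 ∈ {LL Pp, Ll Pp}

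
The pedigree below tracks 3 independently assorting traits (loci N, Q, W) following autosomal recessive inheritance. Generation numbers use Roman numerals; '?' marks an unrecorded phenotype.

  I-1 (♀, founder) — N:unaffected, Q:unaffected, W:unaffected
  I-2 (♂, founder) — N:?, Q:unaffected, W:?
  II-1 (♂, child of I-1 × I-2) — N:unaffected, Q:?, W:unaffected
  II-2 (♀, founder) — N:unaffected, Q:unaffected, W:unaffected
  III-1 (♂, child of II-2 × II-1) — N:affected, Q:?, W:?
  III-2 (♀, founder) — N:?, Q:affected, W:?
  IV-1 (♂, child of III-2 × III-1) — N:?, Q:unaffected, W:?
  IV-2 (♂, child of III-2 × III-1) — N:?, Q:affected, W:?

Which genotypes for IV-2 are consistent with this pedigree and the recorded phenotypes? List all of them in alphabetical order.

N/I-1 un ·: NN|Nn
N/I-2 ? ·: NN|Nn|nn
N/II-1 un I-1×I-2: Nn
N/II-2 un ·: Nn
N/III-1 aff II-2×II-1: nn
N/III-2 ? ·: NN|Nn|nn
N/IV-1 ? III-2×III-1: Nn|nn
N/IV-2 ? III-2×III-1: Nn|nn
⇒ N over [I-1,I-2,II-1,II-2,III-1,III-2,IV-1,IV-2]: 30 consistent
Q/I-1 un ·: QQ|Qq
Q/I-2 un ·: QQ|Qq
Q/II-1 ? I-1×I-2: QQ|Qq|qq
Q/II-2 un ·: QQ|Qq
Q/III-1 ? II-2×II-1: Qq
Q/III-2 aff ·: qq
Q/IV-1 un III-2×III-1: Qq
Q/IV-2 aff III-2×III-1: qq
⇒ Q over [I-1,I-2,II-1,II-2,III-1,III-2,IV-1,IV-2]: 12 consistent
W/I-1 un ·: WW|Ww
W/I-2 ? ·: WW|Ww|ww
W/II-1 un I-1×I-2: WW|Ww
W/II-2 un ·: WW|Ww
W/III-1 ? II-2×II-1: WW|Ww|ww
W/III-2 ? ·: WW|Ww|ww
W/IV-1 ? III-2×III-1: WW|Ww|ww
W/IV-2 ? III-2×III-1: WW|Ww|ww
⇒ W over [I-1,I-2,II-1,II-2,III-1,III-2,IV-1,IV-2]: 376 consistent

IV-2 ∈ {Nn qq WW, Nn qq Ww, Nn qq ww, nn qq WW, nn qq Ww, nn qq ww}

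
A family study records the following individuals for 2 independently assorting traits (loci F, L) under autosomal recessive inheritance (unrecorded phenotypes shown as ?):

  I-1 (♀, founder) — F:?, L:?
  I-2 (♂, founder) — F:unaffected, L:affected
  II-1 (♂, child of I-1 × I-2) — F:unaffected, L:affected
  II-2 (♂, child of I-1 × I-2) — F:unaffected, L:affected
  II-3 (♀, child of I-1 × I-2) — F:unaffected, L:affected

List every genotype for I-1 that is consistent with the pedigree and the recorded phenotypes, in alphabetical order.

I-1 ∈ {FF Ll, FF ll, Ff Ll, Ff ll, ff Ll, ff ll}

F/I-1 ? ·: FF|Ff|ff
F/I-2 un ·: FF|Ff
F/II-1 un I-1×I-2: FF|Ff
F/II-2 un I-1×I-2: FF|Ff
F/II-3 un I-1×I-2: FF|Ff
⇒ F over [I-1,I-2,II-1,II-2,II-3]: 27 consistent
L/I-1 ? ·: Ll|ll
L/I-2 aff ·: ll
L/II-1 aff I-1×I-2: ll
L/II-2 aff I-1×I-2: ll
L/II-3 aff I-1×I-2: ll
⇒ L over [I-1,I-2,II-1,II-2,II-3]: 2 consistent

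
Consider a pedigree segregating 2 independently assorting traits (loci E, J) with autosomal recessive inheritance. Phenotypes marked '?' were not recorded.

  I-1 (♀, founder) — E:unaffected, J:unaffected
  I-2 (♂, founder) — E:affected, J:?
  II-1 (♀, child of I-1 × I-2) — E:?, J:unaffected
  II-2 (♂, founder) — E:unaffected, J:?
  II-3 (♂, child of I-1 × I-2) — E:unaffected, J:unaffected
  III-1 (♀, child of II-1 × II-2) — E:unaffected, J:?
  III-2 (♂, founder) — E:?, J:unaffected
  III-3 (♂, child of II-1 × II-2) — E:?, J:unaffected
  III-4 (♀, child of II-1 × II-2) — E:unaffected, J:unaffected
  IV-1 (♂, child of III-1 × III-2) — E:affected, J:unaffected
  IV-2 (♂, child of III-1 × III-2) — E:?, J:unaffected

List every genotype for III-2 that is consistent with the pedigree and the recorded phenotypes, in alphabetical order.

E/I-1 un ·: EE|Ee
E/I-2 aff ·: ee
E/II-1 ? I-1×I-2: Ee|ee
E/II-2 un ·: EE|Ee
E/II-3 un I-1×I-2: Ee
E/III-1 un II-1×II-2: Ee
E/III-2 ? ·: Ee|ee
E/III-3 ? II-1×II-2: EE|Ee|ee
E/III-4 un II-1×II-2: EE|Ee
E/IV-1 aff III-1×III-2: ee
E/IV-2 ? III-1×III-2: EE|Ee|ee
⇒ E over [I-1,I-2,II-1,II-2,II-3,III-1,III-2,III-3,III-4,IV-1,IV-2]: 115 consistent
J/I-1 un ·: JJ|Jj
J/I-2 ? ·: JJ|Jj|jj
J/II-1 un I-1×I-2: JJ|Jj
J/II-2 ? ·: JJ|Jj|jj
J/II-3 un I-1×I-2: JJ|Jj
J/III-1 ? II-1×II-2: JJ|Jj|jj
J/III-2 un ·: JJ|Jj
J/III-3 un II-1×II-2: JJ|Jj
J/III-4 un II-1×II-2: JJ|Jj
J/IV-1 un III-1×III-2: JJ|Jj
J/IV-2 un III-1×III-2: JJ|Jj
⇒ J over [I-1,I-2,II-1,II-2,II-3,III-1,III-2,III-3,III-4,IV-1,IV-2]: 1431 consistent

III-2 ∈ {Ee JJ, Ee Jj, ee JJ, ee Jj}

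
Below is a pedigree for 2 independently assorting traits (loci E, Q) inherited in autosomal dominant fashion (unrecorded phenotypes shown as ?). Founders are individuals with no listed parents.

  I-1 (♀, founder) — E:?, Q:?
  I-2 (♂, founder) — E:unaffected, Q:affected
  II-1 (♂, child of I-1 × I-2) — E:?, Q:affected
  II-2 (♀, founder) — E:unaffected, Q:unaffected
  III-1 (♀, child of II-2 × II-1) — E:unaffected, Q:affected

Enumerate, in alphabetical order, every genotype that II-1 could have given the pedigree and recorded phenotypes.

E/I-1 ? ·: ee|Ee|EE
E/I-2 un ·: ee
E/II-1 ? I-1×I-2: ee|Ee
E/II-2 un ·: ee
E/III-1 un II-2×II-1: ee
⇒ E over [I-1,I-2,II-1,II-2,III-1]: 4 consistent
Q/I-1 ? ·: qq|Qq|QQ
Q/I-2 aff ·: Qq|QQ
Q/II-1 aff I-1×I-2: Qq|QQ
Q/II-2 un ·: qq
Q/III-1 aff II-2×II-1: Qq
⇒ Q over [I-1,I-2,II-1,II-2,III-1]: 9 consistent

II-1 ∈ {Ee QQ, Ee Qq, ee QQ, ee Qq}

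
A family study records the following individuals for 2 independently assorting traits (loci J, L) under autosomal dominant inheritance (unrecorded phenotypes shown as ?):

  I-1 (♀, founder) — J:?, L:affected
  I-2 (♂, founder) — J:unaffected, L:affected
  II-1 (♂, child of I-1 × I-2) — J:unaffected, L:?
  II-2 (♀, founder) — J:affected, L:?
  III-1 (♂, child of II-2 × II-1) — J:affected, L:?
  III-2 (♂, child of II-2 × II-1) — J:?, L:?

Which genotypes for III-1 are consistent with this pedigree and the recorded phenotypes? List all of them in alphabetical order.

III-1 ∈ {Jj LL, Jj Ll, Jj ll}

J/I-1 ? ·: jj|Jj
J/I-2 un ·: jj
J/II-1 un I-1×I-2: jj
J/II-2 aff ·: Jj|JJ
J/III-1 aff II-2×II-1: Jj
J/III-2 ? II-2×II-1: jj|Jj
⇒ J over [I-1,I-2,II-1,II-2,III-1,III-2]: 6 consistent
L/I-1 aff ·: Ll|LL
L/I-2 aff ·: Ll|LL
L/II-1 ? I-1×I-2: ll|Ll|LL
L/II-2 ? ·: ll|Ll|LL
L/III-1 ? II-2×II-1: ll|Ll|LL
L/III-2 ? II-2×II-1: ll|Ll|LL
⇒ L over [I-1,I-2,II-1,II-2,III-1,III-2]: 81 consistent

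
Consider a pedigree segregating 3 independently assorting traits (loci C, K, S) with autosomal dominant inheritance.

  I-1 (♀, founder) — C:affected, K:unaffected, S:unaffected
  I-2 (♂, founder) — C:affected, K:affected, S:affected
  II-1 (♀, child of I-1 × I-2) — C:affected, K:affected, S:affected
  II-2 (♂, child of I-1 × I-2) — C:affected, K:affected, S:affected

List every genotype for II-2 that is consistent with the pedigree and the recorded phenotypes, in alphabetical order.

C/I-1 aff ·: Cc|CC
C/I-2 aff ·: Cc|CC
C/II-1 aff I-1×I-2: Cc|CC
C/II-2 aff I-1×I-2: Cc|CC
⇒ C over [I-1,I-2,II-1,II-2]: 13 consistent
K/I-1 un ·: kk
K/I-2 aff ·: Kk|KK
K/II-1 aff I-1×I-2: Kk
K/II-2 aff I-1×I-2: Kk
⇒ K over [I-1,I-2,II-1,II-2]: 2 consistent
S/I-1 un ·: ss
S/I-2 aff ·: Ss|SS
S/II-1 aff I-1×I-2: Ss
S/II-2 aff I-1×I-2: Ss
⇒ S over [I-1,I-2,II-1,II-2]: 2 consistent

II-2 ∈ {CC Kk Ss, Cc Kk Ss}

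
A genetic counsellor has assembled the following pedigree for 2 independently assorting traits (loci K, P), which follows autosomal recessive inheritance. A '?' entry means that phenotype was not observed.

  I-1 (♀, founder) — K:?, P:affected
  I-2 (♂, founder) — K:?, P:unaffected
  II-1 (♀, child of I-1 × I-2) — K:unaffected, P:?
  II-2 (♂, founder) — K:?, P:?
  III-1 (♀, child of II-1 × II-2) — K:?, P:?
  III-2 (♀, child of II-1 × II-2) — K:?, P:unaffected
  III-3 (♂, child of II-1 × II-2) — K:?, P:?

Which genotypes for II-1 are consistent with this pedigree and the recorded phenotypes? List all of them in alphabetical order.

K/I-1 ? ·: KK|Kk|kk
K/I-2 ? ·: KK|Kk|kk
K/II-1 un I-1×I-2: KK|Kk
K/II-2 ? ·: KK|Kk|kk
K/III-1 ? II-1×II-2: KK|Kk|kk
K/III-2 ? II-1×II-2: KK|Kk|kk
K/III-3 ? II-1×II-2: KK|Kk|kk
⇒ K over [I-1,I-2,II-1,II-2,III-1,III-2,III-3]: 341 consistent
P/I-1 aff ·: pp
P/I-2 un ·: PP|Pp
P/II-1 ? I-1×I-2: Pp|pp
P/II-2 ? ·: PP|Pp|pp
P/III-1 ? II-1×II-2: PP|Pp|pp
P/III-2 un II-1×II-2: PP|Pp
P/III-3 ? II-1×II-2: PP|Pp|pp
⇒ P over [I-1,I-2,II-1,II-2,III-1,III-2,III-3]: 65 consistent

II-1 ∈ {KK Pp, KK pp, Kk Pp, Kk pp}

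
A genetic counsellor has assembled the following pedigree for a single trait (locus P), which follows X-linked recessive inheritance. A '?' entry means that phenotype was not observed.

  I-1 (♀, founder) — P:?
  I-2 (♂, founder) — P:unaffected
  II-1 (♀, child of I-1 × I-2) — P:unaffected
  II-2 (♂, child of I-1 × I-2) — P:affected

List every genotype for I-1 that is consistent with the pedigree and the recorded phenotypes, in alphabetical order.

P/I-1 ? ·: X^PX^p|X^pX^p
P/I-2 un ·: X^PY
P/II-1 un I-1×I-2: X^PX^P|X^PX^p
P/II-2 aff I-1×I-2: X^pY
⇒ P over [I-1,I-2,II-1,II-2]: 3 consistent

I-1 ∈ {X^PX^p, X^pX^p}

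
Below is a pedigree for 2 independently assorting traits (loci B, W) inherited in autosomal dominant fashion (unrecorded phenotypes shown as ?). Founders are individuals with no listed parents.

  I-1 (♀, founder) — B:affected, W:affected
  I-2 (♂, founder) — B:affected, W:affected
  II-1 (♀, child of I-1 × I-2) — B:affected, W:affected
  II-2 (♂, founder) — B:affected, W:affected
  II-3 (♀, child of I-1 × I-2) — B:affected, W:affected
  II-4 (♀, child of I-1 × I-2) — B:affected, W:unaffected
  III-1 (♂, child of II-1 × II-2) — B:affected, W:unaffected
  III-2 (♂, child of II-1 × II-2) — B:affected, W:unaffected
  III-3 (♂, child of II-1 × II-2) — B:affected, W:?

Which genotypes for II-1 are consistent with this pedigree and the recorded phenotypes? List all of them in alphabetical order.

II-1 ∈ {BB Ww, Bb Ww}

B/I-1 aff ·: Bb|BB
B/I-2 aff ·: Bb|BB
B/II-1 aff I-1×I-2: Bb|BB
B/II-2 aff ·: Bb|BB
B/II-3 aff I-1×I-2: Bb|BB
B/II-4 aff I-1×I-2: Bb|BB
B/III-1 aff II-1×II-2: Bb|BB
B/III-2 aff II-1×II-2: Bb|BB
B/III-3 aff II-1×II-2: Bb|BB
⇒ B over [I-1,I-2,II-1,II-2,II-3,II-4,III-1,III-2,III-3]: 309 consistent
W/I-1 aff ·: Ww
W/I-2 aff ·: Ww
W/II-1 aff I-1×I-2: Ww
W/II-2 aff ·: Ww
W/II-3 aff I-1×I-2: Ww|WW
W/II-4 un I-1×I-2: ww
W/III-1 un II-1×II-2: ww
W/III-2 un II-1×II-2: ww
W/III-3 ? II-1×II-2: ww|Ww|WW
⇒ W over [I-1,I-2,II-1,II-2,II-3,II-4,III-1,III-2,III-3]: 6 consistent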